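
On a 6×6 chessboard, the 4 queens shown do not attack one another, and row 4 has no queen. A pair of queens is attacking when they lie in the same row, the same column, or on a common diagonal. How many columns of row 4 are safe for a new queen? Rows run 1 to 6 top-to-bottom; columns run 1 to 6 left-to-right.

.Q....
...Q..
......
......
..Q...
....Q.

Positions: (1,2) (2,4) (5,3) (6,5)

(1,2) attacks row 4 at column 2 and diagonals 5.
(2,4) attacks row 4 at column 4 and diagonals 2, 6.
(5,3) attacks row 4 at column 3 and diagonals 2, 4.
(6,5) attacks row 4 at column 5 and diagonals 3.
Attacked columns: {2, 3, 4, 5, 6}. Safe: {1}.

1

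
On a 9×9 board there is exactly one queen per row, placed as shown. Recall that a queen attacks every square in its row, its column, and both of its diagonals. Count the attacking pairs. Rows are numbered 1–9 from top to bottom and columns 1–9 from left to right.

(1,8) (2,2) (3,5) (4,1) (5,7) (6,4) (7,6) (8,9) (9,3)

2

Same diagonal: (3,5)–(5,7) (|3−5| = |5−7| = 2); (5,7)–(9,3) (|5−9| = |7−3| = 4).
Total attacking pairs: 2.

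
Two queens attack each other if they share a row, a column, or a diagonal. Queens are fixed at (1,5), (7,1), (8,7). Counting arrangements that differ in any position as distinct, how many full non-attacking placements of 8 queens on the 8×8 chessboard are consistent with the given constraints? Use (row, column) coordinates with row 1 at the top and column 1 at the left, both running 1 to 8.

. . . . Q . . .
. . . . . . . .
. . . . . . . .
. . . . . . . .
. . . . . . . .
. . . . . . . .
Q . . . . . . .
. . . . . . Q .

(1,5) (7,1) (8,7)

1

Branch on row 2: col 2 → 1; col 3 → 0; col 8 → 0.
Sum: 1 + 0 + 0 = 1.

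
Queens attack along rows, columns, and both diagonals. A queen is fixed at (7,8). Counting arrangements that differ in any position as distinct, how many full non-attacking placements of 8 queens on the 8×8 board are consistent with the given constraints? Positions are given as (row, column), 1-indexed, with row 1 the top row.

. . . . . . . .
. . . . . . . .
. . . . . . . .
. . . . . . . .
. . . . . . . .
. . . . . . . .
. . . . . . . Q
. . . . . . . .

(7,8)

8

Branch on row 1: col 1 → 0; col 3 → 3; col 4 → 1; col 5 → 2; col 6 → 1; col 7 → 1.
Sum: 0 + 3 + 1 + 2 + 1 + 1 = 8.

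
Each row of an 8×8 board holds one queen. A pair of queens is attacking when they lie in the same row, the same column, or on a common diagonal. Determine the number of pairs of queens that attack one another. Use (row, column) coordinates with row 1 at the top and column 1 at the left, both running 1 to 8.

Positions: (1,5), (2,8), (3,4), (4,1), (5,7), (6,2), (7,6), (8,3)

All columns are distinct and no two queens satisfy |Δrow| = |Δcol|, so no pair attacks.

0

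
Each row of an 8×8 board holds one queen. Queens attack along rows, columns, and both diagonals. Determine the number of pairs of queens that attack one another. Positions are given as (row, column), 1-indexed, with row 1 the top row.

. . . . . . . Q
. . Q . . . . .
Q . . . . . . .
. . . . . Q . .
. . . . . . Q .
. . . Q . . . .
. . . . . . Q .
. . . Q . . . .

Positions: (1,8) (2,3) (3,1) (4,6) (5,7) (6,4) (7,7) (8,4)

Same column: (5,7)–(7,7) (column 7); (6,4)–(8,4) (column 4).
Same diagonal: (3,1)–(6,4) (|3−6| = |1−4| = 3); (4,6)–(5,7) (|4−5| = |6−7| = 1); (4,6)–(6,4) (|4−6| = |6−4| = 2); (5,7)–(8,4) (|5−8| = |7−4| = 3).
Total attacking pairs: 6.

6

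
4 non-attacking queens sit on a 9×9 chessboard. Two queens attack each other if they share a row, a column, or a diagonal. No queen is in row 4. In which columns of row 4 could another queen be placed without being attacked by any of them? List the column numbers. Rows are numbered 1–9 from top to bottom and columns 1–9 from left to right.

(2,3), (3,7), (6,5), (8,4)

columns 2, 9

(2,3) attacks row 4 at column 3 and diagonals 1, 5.
(3,7) attacks row 4 at column 7 and diagonals 6, 8.
(6,5) attacks row 4 at column 5 and diagonals 3, 7.
(8,4) attacks row 4 at column 4 and diagonals 8.
Attacked columns: {1, 3, 4, 5, 6, 7, 8}. Safe: {2, 9}.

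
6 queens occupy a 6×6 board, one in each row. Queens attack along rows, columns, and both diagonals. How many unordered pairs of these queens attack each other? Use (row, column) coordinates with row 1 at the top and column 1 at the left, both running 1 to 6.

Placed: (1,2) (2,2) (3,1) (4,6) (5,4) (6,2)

4

Same column: (1,2)–(2,2) (column 2); (1,2)–(6,2) (column 2); (2,2)–(6,2) (column 2).
Same diagonal: (2,2)–(3,1) (|2−3| = |2−1| = 1).
Total attacking pairs: 4.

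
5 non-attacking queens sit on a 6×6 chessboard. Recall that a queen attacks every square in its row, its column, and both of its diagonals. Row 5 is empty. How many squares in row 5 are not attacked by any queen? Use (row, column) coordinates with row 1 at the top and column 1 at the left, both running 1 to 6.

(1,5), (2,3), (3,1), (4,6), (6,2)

(1,5) attacks row 5 at column 5 and diagonals 1.
(2,3) attacks row 5 at column 3 and diagonals 6.
(3,1) attacks row 5 at column 1 and diagonals 3.
(4,6) attacks row 5 at column 6 and diagonals 5.
(6,2) attacks row 5 at column 2 and diagonals 1, 3.
Attacked columns: {1, 2, 3, 5, 6}. Safe: {4}.

1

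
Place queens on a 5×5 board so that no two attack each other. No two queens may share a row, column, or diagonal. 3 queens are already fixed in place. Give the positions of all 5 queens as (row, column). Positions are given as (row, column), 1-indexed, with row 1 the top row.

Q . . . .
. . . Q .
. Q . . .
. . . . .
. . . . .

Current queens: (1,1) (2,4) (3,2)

(1,1) (2,4) (3,2) (4,5) (5,3)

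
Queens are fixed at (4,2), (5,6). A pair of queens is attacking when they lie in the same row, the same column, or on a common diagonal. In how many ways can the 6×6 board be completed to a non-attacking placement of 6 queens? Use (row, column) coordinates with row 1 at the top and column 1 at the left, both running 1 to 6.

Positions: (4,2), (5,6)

1

Branch on row 1: col 1 → 0; col 3 → 0; col 4 → 1.
Sum: 0 + 0 + 1 = 1.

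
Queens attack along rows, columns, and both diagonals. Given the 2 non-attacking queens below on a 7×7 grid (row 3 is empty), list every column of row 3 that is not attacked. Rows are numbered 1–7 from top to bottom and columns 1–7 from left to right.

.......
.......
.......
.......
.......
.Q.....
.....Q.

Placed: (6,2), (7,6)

(6,2) attacks row 3 at column 2 and diagonals 5.
(7,6) attacks row 3 at column 6 and diagonals 2.
Attacked columns: {2, 5, 6}. Safe: {1, 3, 4, 7}.

columns 1, 3, 4, 7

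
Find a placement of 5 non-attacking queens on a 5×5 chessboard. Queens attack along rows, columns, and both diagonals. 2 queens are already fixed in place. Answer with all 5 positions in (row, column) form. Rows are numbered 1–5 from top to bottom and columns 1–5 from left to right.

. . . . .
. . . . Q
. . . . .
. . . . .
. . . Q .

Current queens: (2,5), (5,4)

Row 1: attacked by (2,5)→{4,5}; (5,4)→{4}. Safe: 1, 2, 3. Place at column 2.
Row 3: attacked by (1,2)→{2,4}; (2,5)→{4,5}; (5,4)→{2,4}. Safe: 1, 3. Place at column 3.
Row 4: attacked by (1,2)→{2,5}; (2,5)→{3,5}; (3,3)→{2,3,4}; (5,4)→{3,4,5}. Safe: 1. Place at column 1.
Columns [2, 5, 3, 1, 4], r−c [-1, -3, 0, 3, 1], r+c [3, 7, 6, 5, 9] are all distinct, so no two queens attack.

(1,2) (2,5) (3,3) (4,1) (5,4)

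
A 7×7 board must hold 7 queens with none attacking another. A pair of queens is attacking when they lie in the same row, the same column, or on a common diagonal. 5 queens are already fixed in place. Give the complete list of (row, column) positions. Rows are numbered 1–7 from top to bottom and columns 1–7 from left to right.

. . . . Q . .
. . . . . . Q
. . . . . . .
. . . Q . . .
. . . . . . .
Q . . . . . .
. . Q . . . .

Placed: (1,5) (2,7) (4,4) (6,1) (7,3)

Row 3: attacked by (1,5)→{3,5,7}; (2,7)→{6,7}; (4,4)→{3,4,5}; (6,1)→{1,4}; (7,3)→{3,7}. Safe: 2. Place at column 2.
Row 5: attacked by (1,5)→{1,5}; (2,7)→{4,7}; (3,2)→{2,4}; (4,4)→{3,4,5}; (6,1)→{1,2}; (7,3)→{1,3,5}. Safe: 6. Place at column 6.
Columns [5, 7, 2, 4, 6, 1, 3], r−c [-4, -5, 1, 0, -1, 5, 4], r+c [6, 9, 5, 8, 11, 7, 10] are all distinct, so no two queens attack.

(1,5) (2,7) (3,2) (4,4) (5,6) (6,1) (7,3)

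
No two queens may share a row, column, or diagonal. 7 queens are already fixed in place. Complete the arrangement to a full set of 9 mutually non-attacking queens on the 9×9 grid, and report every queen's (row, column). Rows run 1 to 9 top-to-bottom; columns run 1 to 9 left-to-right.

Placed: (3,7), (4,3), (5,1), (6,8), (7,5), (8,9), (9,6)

Row 1: attacked by (3,7)→{5,7,9}; (4,3)→{3,6}; (5,1)→{1,5}; (6,8)→{3,8}; (7,5)→{5}; (8,9)→{2,9}; (9,6)→{6}. Safe: 4. Place at column 4.
Row 2: attacked by (1,4)→{3,4,5}; (3,7)→{6,7,8}; (4,3)→{1,3,5}; (5,1)→{1,4}; (6,8)→{4,8}; (7,5)→{5}; (8,9)→{3,9}; (9,6)→{6}. Safe: 2. Place at column 2.
Columns [4, 2, 7, 3, 1, 8, 5, 9, 6], r−c [-3, 0, -4, 1, 4, -2, 2, -1, 3], r+c [5, 4, 10, 7, 6, 14, 12, 17, 15] are all distinct, so no two queens attack.

(1,4) (2,2) (3,7) (4,3) (5,1) (6,8) (7,5) (8,9) (9,6)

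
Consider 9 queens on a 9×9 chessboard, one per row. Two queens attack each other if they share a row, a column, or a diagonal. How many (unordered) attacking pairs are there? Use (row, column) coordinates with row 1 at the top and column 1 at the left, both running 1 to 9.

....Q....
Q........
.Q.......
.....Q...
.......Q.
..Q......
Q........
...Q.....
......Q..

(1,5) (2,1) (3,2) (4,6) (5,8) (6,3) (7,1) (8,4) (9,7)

2

Same column: (2,1)–(7,1) (column 1).
Same diagonal: (2,1)–(3,2) (|2−3| = |1−2| = 1).
Total attacking pairs: 2.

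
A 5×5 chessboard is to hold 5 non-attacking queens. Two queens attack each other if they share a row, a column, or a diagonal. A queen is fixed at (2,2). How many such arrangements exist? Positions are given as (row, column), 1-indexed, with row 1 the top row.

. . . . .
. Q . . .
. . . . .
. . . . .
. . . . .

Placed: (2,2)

2

Branch on row 1: col 4 → 1; col 5 → 1.
Sum: 1 + 1 = 2.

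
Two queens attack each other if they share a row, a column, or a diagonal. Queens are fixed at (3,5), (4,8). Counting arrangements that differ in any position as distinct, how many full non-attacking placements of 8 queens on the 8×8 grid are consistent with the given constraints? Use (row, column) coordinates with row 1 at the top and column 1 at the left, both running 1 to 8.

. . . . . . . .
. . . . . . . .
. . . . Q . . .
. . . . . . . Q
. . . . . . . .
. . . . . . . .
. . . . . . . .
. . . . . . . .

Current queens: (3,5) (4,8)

6

Branch on row 1: col 1 → 1; col 2 → 1; col 4 → 3; col 6 → 1.
Sum: 1 + 1 + 3 + 1 = 6.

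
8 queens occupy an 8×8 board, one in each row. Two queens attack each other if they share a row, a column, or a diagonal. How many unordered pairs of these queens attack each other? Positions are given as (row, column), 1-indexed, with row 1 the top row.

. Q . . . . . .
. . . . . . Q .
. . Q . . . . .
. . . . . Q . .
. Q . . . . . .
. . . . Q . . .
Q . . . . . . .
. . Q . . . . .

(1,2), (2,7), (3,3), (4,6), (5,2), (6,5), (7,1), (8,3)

Same column: (1,2)–(5,2) (column 2); (3,3)–(8,3) (column 3).
Same diagonal: (6,5)–(8,3) (|6−8| = |5−3| = 2).
Total attacking pairs: 3.

3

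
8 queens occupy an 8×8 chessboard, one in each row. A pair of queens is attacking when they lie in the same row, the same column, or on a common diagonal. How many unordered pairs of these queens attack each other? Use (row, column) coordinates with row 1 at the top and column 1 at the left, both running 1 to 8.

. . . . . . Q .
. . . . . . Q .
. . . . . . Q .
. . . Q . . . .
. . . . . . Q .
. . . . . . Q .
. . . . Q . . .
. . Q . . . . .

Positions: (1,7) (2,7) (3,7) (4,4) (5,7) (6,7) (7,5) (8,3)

Same column: (1,7)–(2,7) (column 7); (1,7)–(3,7) (column 7); (1,7)–(5,7) (column 7); (1,7)–(6,7) (column 7); (2,7)–(3,7) (column 7); (2,7)–(5,7) (column 7); (2,7)–(6,7) (column 7); (3,7)–(5,7) (column 7); (3,7)–(6,7) (column 7); (5,7)–(6,7) (column 7).
Same diagonal: (1,7)–(4,4) (|1−4| = |7−4| = 3); (5,7)–(7,5) (|5−7| = |7−5| = 2).
Total attacking pairs: 12.

12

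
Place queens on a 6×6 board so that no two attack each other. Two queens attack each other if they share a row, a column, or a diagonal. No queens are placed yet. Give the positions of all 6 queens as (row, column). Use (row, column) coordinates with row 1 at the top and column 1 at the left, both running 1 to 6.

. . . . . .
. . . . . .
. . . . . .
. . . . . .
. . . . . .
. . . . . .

(1,3) (2,6) (3,2) (4,5) (5,1) (6,4)

Row 1: Safe: 1, 2, 3, 4, 5, 6. Place at column 3.
Row 2: attacked by (1,3)→{2,3,4}. Safe: 1, 5, 6. Place at column 6.
Row 3: attacked by (1,3)→{1,3,5}; (2,6)→{5,6}. Safe: 2, 4. Place at column 2.
Row 4: attacked by (1,3)→{3,6}; (2,6)→{4,6}; (3,2)→{1,2,3}. Safe: 5. Place at column 5.
Row 5: attacked by (1,3)→{3}; (2,6)→{3,6}; (3,2)→{2,4}; (4,5)→{4,5,6}. Safe: 1. Place at column 1.
Row 6: attacked by (1,3)→{3}; (2,6)→{2,6}; (3,2)→{2,5}; (4,5)→{3,5}; (5,1)→{1,2}. Safe: 4. Place at column 4.
Columns [3, 6, 2, 5, 1, 4], r−c [-2, -4, 1, -1, 4, 2], r+c [4, 8, 5, 9, 6, 10] are all distinct, so no two queens attack.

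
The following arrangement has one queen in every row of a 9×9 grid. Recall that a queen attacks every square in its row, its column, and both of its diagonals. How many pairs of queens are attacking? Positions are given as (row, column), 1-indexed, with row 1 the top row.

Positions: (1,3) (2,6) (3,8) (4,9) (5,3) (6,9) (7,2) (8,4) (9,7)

Same column: (1,3)–(5,3) (column 3); (4,9)–(6,9) (column 9).
Same diagonal: (2,6)–(5,3) (|2−5| = |6−3| = 3); (3,8)–(4,9) (|3−4| = |8−9| = 1); (5,3)–(9,7) (|5−9| = |3−7| = 4).
Total attacking pairs: 5.

5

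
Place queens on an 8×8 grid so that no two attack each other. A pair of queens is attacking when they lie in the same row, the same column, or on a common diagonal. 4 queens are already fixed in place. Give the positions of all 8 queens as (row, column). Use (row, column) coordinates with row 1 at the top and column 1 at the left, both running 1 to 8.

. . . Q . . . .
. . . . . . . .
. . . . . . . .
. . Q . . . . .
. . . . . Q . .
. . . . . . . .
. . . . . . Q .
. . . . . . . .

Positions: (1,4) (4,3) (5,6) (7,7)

(1,4) (2,8) (3,1) (4,3) (5,6) (6,2) (7,7) (8,5)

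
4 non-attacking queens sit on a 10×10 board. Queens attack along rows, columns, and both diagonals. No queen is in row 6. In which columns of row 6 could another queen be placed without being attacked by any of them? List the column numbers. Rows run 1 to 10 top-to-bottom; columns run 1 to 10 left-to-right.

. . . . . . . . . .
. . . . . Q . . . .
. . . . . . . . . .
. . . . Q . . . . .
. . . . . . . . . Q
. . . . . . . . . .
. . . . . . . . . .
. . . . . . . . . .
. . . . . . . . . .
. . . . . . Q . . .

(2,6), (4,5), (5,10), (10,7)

columns 1, 4, 8

(2,6) attacks row 6 at column 6 and diagonals 2, 10.
(4,5) attacks row 6 at column 5 and diagonals 3, 7.
(5,10) attacks row 6 at column 10 and diagonals 9.
(10,7) attacks row 6 at column 7 and diagonals 3.
Attacked columns: {2, 3, 5, 6, 7, 9, 10}. Safe: {1, 4, 8}.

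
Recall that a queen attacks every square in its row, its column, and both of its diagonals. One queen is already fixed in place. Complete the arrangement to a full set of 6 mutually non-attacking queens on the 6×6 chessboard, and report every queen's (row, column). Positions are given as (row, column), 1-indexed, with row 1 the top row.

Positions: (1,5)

Row 2: attacked by (1,5)→{4,5,6}. Safe: 1, 2, 3. Place at column 3.
Row 3: attacked by (1,5)→{3,5}; (2,3)→{2,3,4}. Safe: 1, 6. Place at column 1.
Row 4: attacked by (1,5)→{2,5}; (2,3)→{1,3,5}; (3,1)→{1,2}. Safe: 4, 6. Place at column 6.
Row 5: attacked by (1,5)→{1,5}; (2,3)→{3,6}; (3,1)→{1,3}; (4,6)→{5,6}. Safe: 2, 4. Place at column 4.
Row 6: attacked by (1,5)→{5}; (2,3)→{3}; (3,1)→{1,4}; (4,6)→{4,6}; (5,4)→{3,4,5}. Safe: 2. Place at column 2.
Columns [5, 3, 1, 6, 4, 2], r−c [-4, -1, 2, -2, 1, 4], r+c [6, 5, 4, 10, 9, 8] are all distinct, so no two queens attack.

(1,5) (2,3) (3,1) (4,6) (5,4) (6,2)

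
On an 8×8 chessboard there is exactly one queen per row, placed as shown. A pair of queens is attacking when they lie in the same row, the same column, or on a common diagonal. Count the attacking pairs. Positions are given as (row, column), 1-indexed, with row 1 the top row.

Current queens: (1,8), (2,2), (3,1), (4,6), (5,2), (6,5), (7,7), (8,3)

4

Same column: (2,2)–(5,2) (column 2).
Same diagonal: (2,2)–(3,1) (|2−3| = |2−1| = 1); (2,2)–(7,7) (|2−7| = |2−7| = 5); (6,5)–(8,3) (|6−8| = |5−3| = 2).
Total attacking pairs: 4.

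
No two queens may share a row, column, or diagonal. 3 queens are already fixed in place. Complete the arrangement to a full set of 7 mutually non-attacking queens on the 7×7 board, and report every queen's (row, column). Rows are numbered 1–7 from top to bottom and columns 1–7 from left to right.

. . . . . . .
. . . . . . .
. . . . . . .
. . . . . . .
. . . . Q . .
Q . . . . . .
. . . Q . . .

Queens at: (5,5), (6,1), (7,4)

Row 1: attacked by (5,5)→{1,5}; (6,1)→{1,6}; (7,4)→{4}. Safe: 2, 3, 7. Place at column 7.
Row 2: attacked by (1,7)→{6,7}; (5,5)→{2,5}; (6,1)→{1,5}; (7,4)→{4}. Safe: 3. Place at column 3.
Row 3: attacked by (1,7)→{5,7}; (2,3)→{2,3,4}; (5,5)→{3,5,7}; (6,1)→{1,4}; (7,4)→{4}. Safe: 6. Place at column 6.
Row 4: attacked by (1,7)→{4,7}; (2,3)→{1,3,5}; (3,6)→{5,6,7}; (5,5)→{4,5,6}; (6,1)→{1,3}; (7,4)→{1,4,7}. Safe: 2. Place at column 2.
Columns [7, 3, 6, 2, 5, 1, 4], r−c [-6, -1, -3, 2, 0, 5, 3], r+c [8, 5, 9, 6, 10, 7, 11] are all distinct, so no two queens attack.

(1,7) (2,3) (3,6) (4,2) (5,5) (6,1) (7,4)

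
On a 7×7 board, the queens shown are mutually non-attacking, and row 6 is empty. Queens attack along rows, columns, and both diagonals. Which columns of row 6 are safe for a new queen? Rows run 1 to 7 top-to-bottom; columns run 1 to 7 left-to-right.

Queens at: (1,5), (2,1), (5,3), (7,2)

(1,5) attacks row 6 at column 5.
(2,1) attacks row 6 at column 1 and diagonals 5.
(5,3) attacks row 6 at column 3 and diagonals 2, 4.
(7,2) attacks row 6 at column 2 and diagonals 1, 3.
Attacked columns: {1, 2, 3, 4, 5}. Safe: {6, 7}.

columns 6, 7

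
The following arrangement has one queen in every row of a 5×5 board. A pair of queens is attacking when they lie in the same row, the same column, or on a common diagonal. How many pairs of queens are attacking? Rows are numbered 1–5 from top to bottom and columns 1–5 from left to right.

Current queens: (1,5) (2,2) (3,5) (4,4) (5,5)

Same column: (1,5)–(3,5) (column 5); (1,5)–(5,5) (column 5); (3,5)–(5,5) (column 5).
Same diagonal: (2,2)–(4,4) (|2−4| = |2−4| = 2); (2,2)–(5,5) (|2−5| = |2−5| = 3); (3,5)–(4,4) (|3−4| = |5−4| = 1); (4,4)–(5,5) (|4−5| = |4−5| = 1).
Total attacking pairs: 7.

7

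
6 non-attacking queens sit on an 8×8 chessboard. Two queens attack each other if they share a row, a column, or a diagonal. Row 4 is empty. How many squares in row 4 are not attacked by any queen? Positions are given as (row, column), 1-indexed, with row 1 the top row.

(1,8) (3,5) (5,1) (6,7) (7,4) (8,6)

(1,8) attacks row 4 at column 8 and diagonals 5.
(3,5) attacks row 4 at column 5 and diagonals 4, 6.
(5,1) attacks row 4 at column 1 and diagonals 2.
(6,7) attacks row 4 at column 7 and diagonals 5.
(7,4) attacks row 4 at column 4 and diagonals 1, 7.
(8,6) attacks row 4 at column 6 and diagonals 2.
Attacked columns: {1, 2, 4, 5, 6, 7, 8}. Safe: {3}.

1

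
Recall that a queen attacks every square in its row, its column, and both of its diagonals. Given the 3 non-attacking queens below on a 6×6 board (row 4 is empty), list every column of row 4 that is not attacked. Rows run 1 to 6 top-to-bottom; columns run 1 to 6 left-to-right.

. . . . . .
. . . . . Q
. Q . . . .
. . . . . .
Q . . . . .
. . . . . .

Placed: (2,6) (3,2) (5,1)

columns 5

(2,6) attacks row 4 at column 6 and diagonals 4.
(3,2) attacks row 4 at column 2 and diagonals 1, 3.
(5,1) attacks row 4 at column 1 and diagonals 2.
Attacked columns: {1, 2, 3, 4, 6}. Safe: {5}.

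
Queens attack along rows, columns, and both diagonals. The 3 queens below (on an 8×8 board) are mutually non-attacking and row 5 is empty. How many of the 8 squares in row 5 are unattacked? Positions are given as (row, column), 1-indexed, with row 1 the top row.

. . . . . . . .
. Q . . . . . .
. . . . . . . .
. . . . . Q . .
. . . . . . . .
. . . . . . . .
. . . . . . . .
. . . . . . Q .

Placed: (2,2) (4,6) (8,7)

3

(2,2) attacks row 5 at column 2 and diagonals 5.
(4,6) attacks row 5 at column 6 and diagonals 5, 7.
(8,7) attacks row 5 at column 7 and diagonals 4.
Attacked columns: {2, 4, 5, 6, 7}. Safe: {1, 3, 8}.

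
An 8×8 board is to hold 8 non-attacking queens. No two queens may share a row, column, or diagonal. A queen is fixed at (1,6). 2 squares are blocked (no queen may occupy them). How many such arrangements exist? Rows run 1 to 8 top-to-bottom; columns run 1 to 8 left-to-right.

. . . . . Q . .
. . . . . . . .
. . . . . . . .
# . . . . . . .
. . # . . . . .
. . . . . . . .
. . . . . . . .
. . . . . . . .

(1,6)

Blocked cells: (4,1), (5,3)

12

Branch on row 2: col 1 → 1; col 2 → 0; col 3 → 8; col 4 → 2; col 8 → 1.
Sum: 1 + 0 + 8 + 2 + 1 = 12.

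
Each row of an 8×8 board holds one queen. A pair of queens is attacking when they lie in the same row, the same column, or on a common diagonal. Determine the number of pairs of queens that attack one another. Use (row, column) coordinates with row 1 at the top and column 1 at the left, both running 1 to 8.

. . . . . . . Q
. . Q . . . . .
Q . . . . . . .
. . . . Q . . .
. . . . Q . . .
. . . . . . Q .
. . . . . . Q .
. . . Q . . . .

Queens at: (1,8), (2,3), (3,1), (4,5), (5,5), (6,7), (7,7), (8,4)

Same column: (4,5)–(5,5) (column 5); (6,7)–(7,7) (column 7).
Same diagonal: (1,8)–(4,5) (|1−4| = |8−5| = 3); (2,3)–(4,5) (|2−4| = |3−5| = 2); (2,3)–(6,7) (|2−6| = |3−7| = 4); (4,5)–(6,7) (|4−6| = |5−7| = 2); (5,5)–(7,7) (|5−7| = |5−7| = 2).
Total attacking pairs: 7.

7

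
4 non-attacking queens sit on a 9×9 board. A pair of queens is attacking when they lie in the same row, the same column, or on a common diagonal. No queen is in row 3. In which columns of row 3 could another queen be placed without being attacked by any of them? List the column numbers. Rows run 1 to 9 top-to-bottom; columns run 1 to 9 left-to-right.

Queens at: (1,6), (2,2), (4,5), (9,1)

columns 9

(1,6) attacks row 3 at column 6 and diagonals 4, 8.
(2,2) attacks row 3 at column 2 and diagonals 1, 3.
(4,5) attacks row 3 at column 5 and diagonals 4, 6.
(9,1) attacks row 3 at column 1 and diagonals 7.
Attacked columns: {1, 2, 3, 4, 5, 6, 7, 8}. Safe: {9}.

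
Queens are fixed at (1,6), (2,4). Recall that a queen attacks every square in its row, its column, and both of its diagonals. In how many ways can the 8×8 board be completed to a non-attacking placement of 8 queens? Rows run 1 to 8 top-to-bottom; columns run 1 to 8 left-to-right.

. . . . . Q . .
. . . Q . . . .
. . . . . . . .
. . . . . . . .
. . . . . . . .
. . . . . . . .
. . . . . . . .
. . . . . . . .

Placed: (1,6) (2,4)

4

Branch on row 3: col 1 → 1; col 2 → 1; col 7 → 2.
Sum: 1 + 1 + 2 = 4.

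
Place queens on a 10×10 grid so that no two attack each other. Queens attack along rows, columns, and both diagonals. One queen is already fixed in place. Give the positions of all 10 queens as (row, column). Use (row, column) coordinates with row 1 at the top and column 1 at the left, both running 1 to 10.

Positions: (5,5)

(1,7) (2,3) (3,6) (4,9) (5,5) (6,1) (7,4) (8,10) (9,8) (10,2)

Row 1: attacked by (5,5)→{1,5,9}. Safe: 2, 3, 4, 6, 7, 8, 10. Place at column 7.
Row 2: attacked by (1,7)→{6,7,8}; (5,5)→{2,5,8}. Safe: 1, 3, 4, 9, 10. Place at column 3.
Row 3: attacked by (1,7)→{5,7,9}; (2,3)→{2,3,4}; (5,5)→{3,5,7}. Safe: 1, 6, 8, 10. Place at column 6.
Row 4: attacked by (1,7)→{4,7,10}; (2,3)→{1,3,5}; (3,6)→{5,6,7}; (5,5)→{4,5,6}. Safe: 2, 8, 9. Place at column 9.
Row 6: attacked by (1,7)→{2,7}; (2,3)→{3,7}; (3,6)→{3,6,9}; (4,9)→{7,9}; (5,5)→{4,5,6}. Safe: 1, 8, 10. Place at column 1.
Row 7: attacked by (1,7)→{1,7}; (2,3)→{3,8}; (3,6)→{2,6,10}; (4,9)→{6,9}; (5,5)→{3,5,7}; (6,1)→{1,2}. Safe: 4. Place at column 4.
Row 8: attacked by (1,7)→{7}; (2,3)→{3,9}; (3,6)→{1,6}; (4,9)→{5,9}; (5,5)→{2,5,8}; (6,1)→{1,3}; (7,4)→{3,4,5}. Safe: 10. Place at column 10.
Row 9: attacked by (1,7)→{7}; (2,3)→{3,10}; (3,6)→{6}; (4,9)→{4,9}; (5,5)→{1,5,9}; (6,1)→{1,4}; (7,4)→{2,4,6}; (8,10)→{9,10}. Safe: 8. Place at column 8.
Row 10: attacked by (1,7)→{7}; (2,3)→{3}; (3,6)→{6}; (4,9)→{3,9}; (5,5)→{5,10}; (6,1)→{1,5}; (7,4)→{1,4,7}; (8,10)→{8,10}; (9,8)→{7,8,9}. Safe: 2. Place at column 2.
Columns [7, 3, 6, 9, 5, 1, 4, 10, 8, 2], r−c [-6, -1, -3, -5, 0, 5, 3, -2, 1, 8], r+c [8, 5, 9, 13, 10, 7, 11, 18, 17, 12] are all distinct, so no two queens attack.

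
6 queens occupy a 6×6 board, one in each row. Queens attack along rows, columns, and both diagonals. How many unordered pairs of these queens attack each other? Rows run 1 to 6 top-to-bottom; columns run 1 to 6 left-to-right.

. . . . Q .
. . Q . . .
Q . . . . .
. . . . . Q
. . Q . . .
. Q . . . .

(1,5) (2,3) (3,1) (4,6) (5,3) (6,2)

Same column: (2,3)–(5,3) (column 3).
Same diagonal: (3,1)–(5,3) (|3−5| = |1−3| = 2); (5,3)–(6,2) (|5−6| = |3−2| = 1).
Total attacking pairs: 3.

3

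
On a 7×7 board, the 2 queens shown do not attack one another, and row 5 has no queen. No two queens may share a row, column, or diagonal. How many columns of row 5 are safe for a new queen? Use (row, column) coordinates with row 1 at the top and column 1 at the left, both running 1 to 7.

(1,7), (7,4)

2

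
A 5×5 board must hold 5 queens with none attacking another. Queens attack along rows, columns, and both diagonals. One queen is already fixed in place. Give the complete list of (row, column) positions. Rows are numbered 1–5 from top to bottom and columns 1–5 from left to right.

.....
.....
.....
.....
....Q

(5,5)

(1,3) (2,1) (3,4) (4,2) (5,5)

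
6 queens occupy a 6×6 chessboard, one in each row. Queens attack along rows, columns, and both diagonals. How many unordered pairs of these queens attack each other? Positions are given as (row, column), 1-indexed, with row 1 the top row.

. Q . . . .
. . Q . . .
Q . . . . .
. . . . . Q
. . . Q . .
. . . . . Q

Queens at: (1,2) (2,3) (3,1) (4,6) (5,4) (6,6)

2

Same column: (4,6)–(6,6) (column 6).
Same diagonal: (1,2)–(2,3) (|1−2| = |2−3| = 1).
Total attacking pairs: 2.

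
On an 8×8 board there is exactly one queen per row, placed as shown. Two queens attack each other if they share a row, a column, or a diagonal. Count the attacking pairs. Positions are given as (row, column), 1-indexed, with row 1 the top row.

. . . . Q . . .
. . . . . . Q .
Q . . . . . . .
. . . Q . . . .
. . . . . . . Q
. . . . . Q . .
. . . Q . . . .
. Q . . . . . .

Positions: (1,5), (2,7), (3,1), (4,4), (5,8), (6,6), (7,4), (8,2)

Same column: (4,4)–(7,4) (column 4).
Same diagonal: (4,4)–(6,6) (|4−6| = |4−6| = 2).
Total attacking pairs: 2.

2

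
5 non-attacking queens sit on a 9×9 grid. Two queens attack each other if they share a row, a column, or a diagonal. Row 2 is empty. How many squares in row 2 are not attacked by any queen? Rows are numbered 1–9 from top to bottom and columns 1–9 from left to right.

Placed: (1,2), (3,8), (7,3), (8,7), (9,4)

2

(1,2) attacks row 2 at column 2 and diagonals 1, 3.
(3,8) attacks row 2 at column 8 and diagonals 7, 9.
(7,3) attacks row 2 at column 3 and diagonals 8.
(8,7) attacks row 2 at column 7 and diagonals 1.
(9,4) attacks row 2 at column 4.
Attacked columns: {1, 2, 3, 4, 7, 8, 9}. Safe: {5, 6}.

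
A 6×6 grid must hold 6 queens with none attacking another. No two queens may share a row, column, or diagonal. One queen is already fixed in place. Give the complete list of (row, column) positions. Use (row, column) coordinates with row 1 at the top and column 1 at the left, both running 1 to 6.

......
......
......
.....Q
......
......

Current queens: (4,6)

Row 1: attacked by (4,6)→{3,6}. Safe: 1, 2, 4, 5. Place at column 5.
Row 2: attacked by (1,5)→{4,5,6}; (4,6)→{4,6}. Safe: 1, 2, 3. Place at column 3.
Row 3: attacked by (1,5)→{3,5}; (2,3)→{2,3,4}; (4,6)→{5,6}. Safe: 1. Place at column 1.
Row 5: attacked by (1,5)→{1,5}; (2,3)→{3,6}; (3,1)→{1,3}; (4,6)→{5,6}. Safe: 2, 4. Place at column 4.
Row 6: attacked by (1,5)→{5}; (2,3)→{3}; (3,1)→{1,4}; (4,6)→{4,6}; (5,4)→{3,4,5}. Safe: 2. Place at column 2.
Columns [5, 3, 1, 6, 4, 2], r−c [-4, -1, 2, -2, 1, 4], r+c [6, 5, 4, 10, 9, 8] are all distinct, so no two queens attack.

(1,5) (2,3) (3,1) (4,6) (5,4) (6,2)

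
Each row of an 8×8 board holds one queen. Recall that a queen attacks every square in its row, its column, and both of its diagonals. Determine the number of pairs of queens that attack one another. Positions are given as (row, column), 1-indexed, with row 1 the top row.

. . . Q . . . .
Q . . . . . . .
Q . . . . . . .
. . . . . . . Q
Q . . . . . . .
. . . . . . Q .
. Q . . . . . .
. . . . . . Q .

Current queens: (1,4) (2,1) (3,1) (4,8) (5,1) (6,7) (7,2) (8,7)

Same column: (2,1)–(3,1) (column 1); (2,1)–(5,1) (column 1); (3,1)–(5,1) (column 1); (6,7)–(8,7) (column 7).
Same diagonal: (2,1)–(8,7) (|2−8| = |1−7| = 6).
Total attacking pairs: 5.

5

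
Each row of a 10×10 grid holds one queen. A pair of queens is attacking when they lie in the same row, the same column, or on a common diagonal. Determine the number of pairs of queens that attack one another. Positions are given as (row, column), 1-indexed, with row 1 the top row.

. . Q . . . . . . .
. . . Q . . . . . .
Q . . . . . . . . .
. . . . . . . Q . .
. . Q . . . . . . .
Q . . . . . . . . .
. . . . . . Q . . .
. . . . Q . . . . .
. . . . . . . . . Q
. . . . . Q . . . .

5

Same column: (1,3)–(5,3) (column 3); (3,1)–(6,1) (column 1).
Same diagonal: (1,3)–(2,4) (|1−2| = |3−4| = 1); (1,3)–(3,1) (|1−3| = |3−1| = 2); (3,1)–(5,3) (|3−5| = |1−3| = 2).
Total attacking pairs: 5.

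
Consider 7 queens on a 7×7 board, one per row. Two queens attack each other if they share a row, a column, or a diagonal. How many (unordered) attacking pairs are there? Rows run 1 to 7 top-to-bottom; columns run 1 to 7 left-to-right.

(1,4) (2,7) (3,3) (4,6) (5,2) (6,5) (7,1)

All columns are distinct and no two queens satisfy |Δrow| = |Δcol|, so no pair attacks.

0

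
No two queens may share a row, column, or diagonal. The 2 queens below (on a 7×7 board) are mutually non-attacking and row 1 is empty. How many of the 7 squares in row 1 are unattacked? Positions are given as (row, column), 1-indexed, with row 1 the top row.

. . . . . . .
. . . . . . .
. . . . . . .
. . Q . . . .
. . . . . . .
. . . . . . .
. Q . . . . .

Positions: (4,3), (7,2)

(4,3) attacks row 1 at column 3 and diagonals 6.
(7,2) attacks row 1 at column 2.
Attacked columns: {2, 3, 6}. Safe: {1, 4, 5, 7}.

4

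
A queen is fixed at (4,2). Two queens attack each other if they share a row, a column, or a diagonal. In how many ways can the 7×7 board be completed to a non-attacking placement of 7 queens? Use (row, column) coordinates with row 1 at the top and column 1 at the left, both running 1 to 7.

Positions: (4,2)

Branch on row 1: col 1 → 1; col 3 → 2; col 4 → 2; col 6 → 0; col 7 → 1.
Sum: 1 + 2 + 2 + 0 + 1 = 6.

6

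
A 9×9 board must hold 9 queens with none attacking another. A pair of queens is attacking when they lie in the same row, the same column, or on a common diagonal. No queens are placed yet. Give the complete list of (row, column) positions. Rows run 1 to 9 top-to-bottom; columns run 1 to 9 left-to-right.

(1,1) (2,8) (3,4) (4,2) (5,7) (6,9) (7,6) (8,3) (9,5)

Row 1: Safe: 1, 2, 3, 4, 5, 6, 7, 8, 9. Place at column 1.
Row 2: attacked by (1,1)→{1,2}. Safe: 3, 4, 5, 6, 7, 8, 9. Place at column 8.
Row 3: attacked by (1,1)→{1,3}; (2,8)→{7,8,9}. Safe: 2, 4, 5, 6. Place at column 4.
Row 4: attacked by (1,1)→{1,4}; (2,8)→{6,8}; (3,4)→{3,4,5}. Safe: 2, 7, 9. Place at column 2.
Row 5: attacked by (1,1)→{1,5}; (2,8)→{5,8}; (3,4)→{2,4,6}; (4,2)→{1,2,3}. Safe: 7, 9. Place at column 7.
Row 6: attacked by (1,1)→{1,6}; (2,8)→{4,8}; (3,4)→{1,4,7}; (4,2)→{2,4}; (5,7)→{6,7,8}. Safe: 3, 5, 9. Place at column 9.
Row 7: attacked by (1,1)→{1,7}; (2,8)→{3,8}; (3,4)→{4,8}; (4,2)→{2,5}; (5,7)→{5,7,9}; (6,9)→{8,9}. Safe: 6. Place at column 6.
Row 8: attacked by (1,1)→{1,8}; (2,8)→{2,8}; (3,4)→{4,9}; (4,2)→{2,6}; (5,7)→{4,7}; (6,9)→{7,9}; (7,6)→{5,6,7}. Safe: 3. Place at column 3.
Row 9: attacked by (1,1)→{1,9}; (2,8)→{1,8}; (3,4)→{4}; (4,2)→{2,7}; (5,7)→{3,7}; (6,9)→{6,9}; (7,6)→{4,6,8}; (8,3)→{2,3,4}. Safe: 5. Place at column 5.
Columns [1, 8, 4, 2, 7, 9, 6, 3, 5], r−c [0, -6, -1, 2, -2, -3, 1, 5, 4], r+c [2, 10, 7, 6, 12, 15, 13, 11, 14] are all distinct, so no two queens attack.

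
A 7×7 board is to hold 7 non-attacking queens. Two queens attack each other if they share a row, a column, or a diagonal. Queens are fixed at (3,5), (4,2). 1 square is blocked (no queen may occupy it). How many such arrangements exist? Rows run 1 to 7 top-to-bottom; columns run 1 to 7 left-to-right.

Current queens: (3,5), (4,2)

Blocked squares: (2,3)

Branch on row 1: col 1 → 0; col 4 → 2; col 6 → 0.
Sum: 0 + 2 + 0 = 2.

2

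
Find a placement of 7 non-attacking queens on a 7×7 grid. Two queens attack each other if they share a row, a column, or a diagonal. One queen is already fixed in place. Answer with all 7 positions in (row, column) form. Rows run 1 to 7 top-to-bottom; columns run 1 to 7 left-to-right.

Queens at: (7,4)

(1,3) (2,1) (3,6) (4,2) (5,5) (6,7) (7,4)

Row 1: attacked by (7,4)→{4}. Safe: 1, 2, 3, 5, 6, 7. Place at column 3.
Row 2: attacked by (1,3)→{2,3,4}; (7,4)→{4}. Safe: 1, 5, 6, 7. Place at column 1.
Row 3: attacked by (1,3)→{1,3,5}; (2,1)→{1,2}; (7,4)→{4}. Safe: 6, 7. Place at column 6.
Row 4: attacked by (1,3)→{3,6}; (2,1)→{1,3}; (3,6)→{5,6,7}; (7,4)→{1,4,7}. Safe: 2. Place at column 2.
Row 5: attacked by (1,3)→{3,7}; (2,1)→{1,4}; (3,6)→{4,6}; (4,2)→{1,2,3}; (7,4)→{2,4,6}. Safe: 5. Place at column 5.
Row 6: attacked by (1,3)→{3}; (2,1)→{1,5}; (3,6)→{3,6}; (4,2)→{2,4}; (5,5)→{4,5,6}; (7,4)→{3,4,5}. Safe: 7. Place at column 7.
Columns [3, 1, 6, 2, 5, 7, 4], r−c [-2, 1, -3, 2, 0, -1, 3], r+c [4, 3, 9, 6, 10, 13, 11] are all distinct, so no two queens attack.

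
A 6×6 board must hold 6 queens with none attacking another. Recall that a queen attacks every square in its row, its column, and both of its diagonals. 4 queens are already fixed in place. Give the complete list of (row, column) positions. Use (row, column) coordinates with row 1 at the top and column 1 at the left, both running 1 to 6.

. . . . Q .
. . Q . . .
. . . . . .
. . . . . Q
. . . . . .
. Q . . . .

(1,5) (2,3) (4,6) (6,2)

(1,5) (2,3) (3,1) (4,6) (5,4) (6,2)

Row 3: attacked by (1,5)→{3,5}; (2,3)→{2,3,4}; (4,6)→{5,6}; (6,2)→{2,5}. Safe: 1. Place at column 1.
Row 5: attacked by (1,5)→{1,5}; (2,3)→{3,6}; (3,1)→{1,3}; (4,6)→{5,6}; (6,2)→{1,2,3}. Safe: 4. Place at column 4.
Columns [5, 3, 1, 6, 4, 2], r−c [-4, -1, 2, -2, 1, 4], r+c [6, 5, 4, 10, 9, 8] are all distinct, so no two queens attack.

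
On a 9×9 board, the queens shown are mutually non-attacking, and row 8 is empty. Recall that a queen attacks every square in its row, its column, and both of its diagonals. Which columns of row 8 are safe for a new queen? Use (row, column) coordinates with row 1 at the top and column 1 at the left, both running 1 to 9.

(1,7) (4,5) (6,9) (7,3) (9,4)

columns 6, 8

(1,7) attacks row 8 at column 7.
(4,5) attacks row 8 at column 5 and diagonals 1, 9.
(6,9) attacks row 8 at column 9 and diagonals 7.
(7,3) attacks row 8 at column 3 and diagonals 2, 4.
(9,4) attacks row 8 at column 4 and diagonals 3, 5.
Attacked columns: {1, 2, 3, 4, 5, 7, 9}. Safe: {6, 8}.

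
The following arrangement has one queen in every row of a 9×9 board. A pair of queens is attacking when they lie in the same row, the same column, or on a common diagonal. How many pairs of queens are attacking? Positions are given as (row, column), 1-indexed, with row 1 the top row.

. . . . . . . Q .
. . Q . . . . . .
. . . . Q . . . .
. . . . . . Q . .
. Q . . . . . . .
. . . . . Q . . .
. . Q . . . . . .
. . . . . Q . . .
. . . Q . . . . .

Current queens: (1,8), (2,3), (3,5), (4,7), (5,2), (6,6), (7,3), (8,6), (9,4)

Same column: (2,3)–(7,3) (column 3); (6,6)–(8,6) (column 6).
Total attacking pairs: 2.

2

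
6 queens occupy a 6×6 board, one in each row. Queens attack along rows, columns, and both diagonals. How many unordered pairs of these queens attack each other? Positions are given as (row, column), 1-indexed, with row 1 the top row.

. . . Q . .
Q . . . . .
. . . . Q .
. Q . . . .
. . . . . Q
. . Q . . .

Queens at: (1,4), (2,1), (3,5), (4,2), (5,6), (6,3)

0

All columns are distinct and no two queens satisfy |Δrow| = |Δcol|, so no pair attacks.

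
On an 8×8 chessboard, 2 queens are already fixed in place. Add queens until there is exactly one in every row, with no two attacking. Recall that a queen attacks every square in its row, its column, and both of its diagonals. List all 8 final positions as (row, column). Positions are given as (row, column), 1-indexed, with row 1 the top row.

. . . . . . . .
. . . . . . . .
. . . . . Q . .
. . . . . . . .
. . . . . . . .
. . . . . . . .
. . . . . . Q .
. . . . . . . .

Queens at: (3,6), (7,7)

(1,2) (2,8) (3,6) (4,1) (5,3) (6,5) (7,7) (8,4)

Row 1: attacked by (3,6)→{4,6,8}; (7,7)→{1,7}. Safe: 2, 3, 5. Place at column 2.
Row 2: attacked by (1,2)→{1,2,3}; (3,6)→{5,6,7}; (7,7)→{2,7}. Safe: 4, 8. Place at column 8.
Row 4: attacked by (1,2)→{2,5}; (2,8)→{6,8}; (3,6)→{5,6,7}; (7,7)→{4,7}. Safe: 1, 3. Place at column 1.
Row 5: attacked by (1,2)→{2,6}; (2,8)→{5,8}; (3,6)→{4,6,8}; (4,1)→{1,2}; (7,7)→{5,7}. Safe: 3. Place at column 3.
Row 6: attacked by (1,2)→{2,7}; (2,8)→{4,8}; (3,6)→{3,6}; (4,1)→{1,3}; (5,3)→{2,3,4}; (7,7)→{6,7,8}. Safe: 5. Place at column 5.
Row 8: attacked by (1,2)→{2}; (2,8)→{2,8}; (3,6)→{1,6}; (4,1)→{1,5}; (5,3)→{3,6}; (6,5)→{3,5,7}; (7,7)→{6,7,8}. Safe: 4. Place at column 4.
Columns [2, 8, 6, 1, 3, 5, 7, 4], r−c [-1, -6, -3, 3, 2, 1, 0, 4], r+c [3, 10, 9, 5, 8, 11, 14, 12] are all distinct, so no two queens attack.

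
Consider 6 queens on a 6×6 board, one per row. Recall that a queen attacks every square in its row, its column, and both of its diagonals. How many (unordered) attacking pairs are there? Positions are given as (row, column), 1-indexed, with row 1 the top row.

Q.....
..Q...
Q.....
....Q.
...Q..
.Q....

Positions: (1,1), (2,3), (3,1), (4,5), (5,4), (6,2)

3

Same column: (1,1)–(3,1) (column 1).
Same diagonal: (2,3)–(4,5) (|2−4| = |3−5| = 2); (4,5)–(5,4) (|4−5| = |5−4| = 1).
Total attacking pairs: 3.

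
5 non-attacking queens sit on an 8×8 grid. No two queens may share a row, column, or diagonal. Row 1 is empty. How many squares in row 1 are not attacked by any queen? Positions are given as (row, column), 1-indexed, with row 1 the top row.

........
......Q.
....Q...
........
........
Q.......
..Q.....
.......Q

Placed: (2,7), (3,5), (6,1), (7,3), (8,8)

(2,7) attacks row 1 at column 7 and diagonals 6, 8.
(3,5) attacks row 1 at column 5 and diagonals 3, 7.
(6,1) attacks row 1 at column 1 and diagonals 6.
(7,3) attacks row 1 at column 3.
(8,8) attacks row 1 at column 8 and diagonals 1.
Attacked columns: {1, 3, 5, 6, 7, 8}. Safe: {2, 4}.

2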